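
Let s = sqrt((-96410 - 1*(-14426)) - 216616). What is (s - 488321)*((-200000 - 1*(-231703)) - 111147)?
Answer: 38794173524 - 794440*I*sqrt(2986) ≈ 3.8794e+10 - 4.3412e+7*I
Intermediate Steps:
s = 10*I*sqrt(2986) (s = sqrt((-96410 + 14426) - 216616) = sqrt(-81984 - 216616) = sqrt(-298600) = 10*I*sqrt(2986) ≈ 546.44*I)
(s - 488321)*((-200000 - 1*(-231703)) - 111147) = (10*I*sqrt(2986) - 488321)*((-200000 - 1*(-231703)) - 111147) = (-488321 + 10*I*sqrt(2986))*((-200000 + 231703) - 111147) = (-488321 + 10*I*sqrt(2986))*(31703 - 111147) = (-488321 + 10*I*sqrt(2986))*(-79444) = 38794173524 - 794440*I*sqrt(2986)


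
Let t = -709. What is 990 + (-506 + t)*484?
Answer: -587070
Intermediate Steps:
990 + (-506 + t)*484 = 990 + (-506 - 709)*484 = 990 - 1215*484 = 990 - 588060 = -587070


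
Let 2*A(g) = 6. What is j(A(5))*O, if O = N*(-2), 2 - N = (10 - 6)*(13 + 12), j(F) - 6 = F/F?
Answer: 1372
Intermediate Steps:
A(g) = 3 (A(g) = (½)*6 = 3)
j(F) = 7 (j(F) = 6 + F/F = 6 + 1 = 7)
N = -98 (N = 2 - (10 - 6)*(13 + 12) = 2 - 4*25 = 2 - 1*100 = 2 - 100 = -98)
O = 196 (O = -98*(-2) = 196)
j(A(5))*O = 7*196 = 1372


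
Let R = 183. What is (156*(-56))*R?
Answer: -1598688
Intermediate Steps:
(156*(-56))*R = (156*(-56))*183 = -8736*183 = -1598688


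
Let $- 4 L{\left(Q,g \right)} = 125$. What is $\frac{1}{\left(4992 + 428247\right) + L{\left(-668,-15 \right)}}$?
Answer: $\frac{4}{1732831} \approx 2.3084 \cdot 10^{-6}$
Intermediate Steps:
$L{\left(Q,g \right)} = - \frac{125}{4}$ ($L{\left(Q,g \right)} = \left(- \frac{1}{4}\right) 125 = - \frac{125}{4}$)
$\frac{1}{\left(4992 + 428247\right) + L{\left(-668,-15 \right)}} = \frac{1}{\left(4992 + 428247\right) - \frac{125}{4}} = \frac{1}{433239 - \frac{125}{4}} = \frac{1}{\frac{1732831}{4}} = \frac{4}{1732831}$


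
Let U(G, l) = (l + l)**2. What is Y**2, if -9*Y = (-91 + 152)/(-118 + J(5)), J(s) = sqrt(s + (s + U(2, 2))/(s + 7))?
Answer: 829381132/251022042441 + 7025248*sqrt(3)/83674014147 ≈ 0.0034494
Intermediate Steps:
U(G, l) = 4*l**2 (U(G, l) = (2*l)**2 = 4*l**2)
J(s) = sqrt(s + (16 + s)/(7 + s)) (J(s) = sqrt(s + (s + 4*2**2)/(s + 7)) = sqrt(s + (s + 4*4)/(7 + s)) = sqrt(s + (s + 16)/(7 + s)) = sqrt(s + (16 + s)/(7 + s)))
Y = -61/(9*(-118 + 3*sqrt(3)/2)) (Y = -(-91 + 152)/(9*(-118 + sqrt((16 + 5 + 5*(7 + 5))/(7 + 5)))) = -61/(9*(-118 + sqrt((16 + 5 + 5*12)/12))) = -61/(9*(-118 + sqrt((16 + 5 + 60)/12))) = -61/(9*(-118 + sqrt((1/12)*81))) = -61/(9*(-118 + sqrt(27/4))) = -61/(9*(-118 + 3*sqrt(3)/2)) ≈ 0.058732)
Y**2 = (28792/501021 + 122*sqrt(3)/167007)**2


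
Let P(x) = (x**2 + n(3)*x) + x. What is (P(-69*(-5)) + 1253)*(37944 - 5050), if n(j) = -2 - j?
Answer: 3911030812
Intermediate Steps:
P(x) = x**2 - 4*x (P(x) = (x**2 + (-2 - 1*3)*x) + x = (x**2 + (-2 - 3)*x) + x = (x**2 - 5*x) + x = x**2 - 4*x)
(P(-69*(-5)) + 1253)*(37944 - 5050) = ((-69*(-5))*(-4 - 69*(-5)) + 1253)*(37944 - 5050) = (345*(-4 + 345) + 1253)*32894 = (345*341 + 1253)*32894 = (117645 + 1253)*32894 = 118898*32894 = 3911030812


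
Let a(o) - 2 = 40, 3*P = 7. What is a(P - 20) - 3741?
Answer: -3699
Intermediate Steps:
P = 7/3 (P = (⅓)*7 = 7/3 ≈ 2.3333)
a(o) = 42 (a(o) = 2 + 40 = 42)
a(P - 20) - 3741 = 42 - 3741 = -3699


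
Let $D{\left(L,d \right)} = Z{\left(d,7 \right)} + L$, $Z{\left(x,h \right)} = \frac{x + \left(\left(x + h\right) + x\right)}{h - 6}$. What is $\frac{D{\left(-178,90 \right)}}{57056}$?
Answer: $\frac{99}{57056} \approx 0.0017351$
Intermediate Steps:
$Z{\left(x,h \right)} = \frac{h + 3 x}{-6 + h}$ ($Z{\left(x,h \right)} = \frac{x + \left(\left(h + x\right) + x\right)}{-6 + h} = \frac{x + \left(h + 2 x\right)}{-6 + h} = \frac{h + 3 x}{-6 + h}$)
$D{\left(L,d \right)} = 7 + L + 3 d$ ($D{\left(L,d \right)} = \frac{7 + 3 d}{-6 + 7} + L = \frac{7 + 3 d}{1} + L = 1 \left(7 + 3 d\right) + L = \left(7 + 3 d\right) + L = 7 + L + 3 d$)
$\frac{D{\left(-178,90 \right)}}{57056} = \frac{7 - 178 + 3 \cdot 90}{57056} = \left(7 - 178 + 270\right) \frac{1}{57056} = 99 \cdot \frac{1}{57056} = \frac{99}{57056}$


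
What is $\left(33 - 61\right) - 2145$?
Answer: $-2173$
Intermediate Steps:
$\left(33 - 61\right) - 2145 = -28 - 2145 = -2173$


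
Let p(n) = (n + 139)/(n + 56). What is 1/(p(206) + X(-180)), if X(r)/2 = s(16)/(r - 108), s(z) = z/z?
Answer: 18864/24709 ≈ 0.76345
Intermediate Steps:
s(z) = 1
X(r) = 2/(-108 + r) (X(r) = 2*(1/(r - 108)) = 2*(1/(-108 + r)) = 2/(-108 + r))
p(n) = (139 + n)/(56 + n)
1/(p(206) + X(-180)) = 1/((139 + 206)/(56 + 206) + 2/(-108 - 180)) = 1/(345/262 + 2/(-288)) = 1/((1/262)*345 + 2*(-1/288)) = 1/(345/262 - 1/144) = 1/(24709/18864) = 18864/24709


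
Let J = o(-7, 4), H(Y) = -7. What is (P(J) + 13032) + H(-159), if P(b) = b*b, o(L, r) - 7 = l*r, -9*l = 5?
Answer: 1056874/81 ≈ 13048.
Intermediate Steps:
l = -5/9 (l = -⅑*5 = -5/9 ≈ -0.55556)
o(L, r) = 7 - 5*r/9
J = 43/9 (J = 7 - 5/9*4 = 7 - 20/9 = 43/9 ≈ 4.7778)
P(b) = b²
(P(J) + 13032) + H(-159) = ((43/9)² + 13032) - 7 = (1849/81 + 13032) - 7 = 1057441/81 - 7 = 1056874/81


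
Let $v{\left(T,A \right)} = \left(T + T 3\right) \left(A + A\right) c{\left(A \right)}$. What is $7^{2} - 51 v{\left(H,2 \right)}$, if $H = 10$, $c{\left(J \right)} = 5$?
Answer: $-40751$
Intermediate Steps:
$v{\left(T,A \right)} = 40 A T$ ($v{\left(T,A \right)} = \left(T + T 3\right) \left(A + A\right) 5 = \left(T + 3 T\right) 2 A 5 = 4 T 2 A 5 = 8 A T 5 = 40 A T$)
$7^{2} - 51 v{\left(H,2 \right)} = 7^{2} - 51 \cdot 40 \cdot 2 \cdot 10 = 49 - 40800 = -40751$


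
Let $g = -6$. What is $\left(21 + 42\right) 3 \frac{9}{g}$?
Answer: $- \frac{567}{2} \approx -283.5$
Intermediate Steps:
$\left(21 + 42\right) 3 \frac{9}{g} = \left(21 + 42\right) 3 \frac{9}{-6} = 63 \cdot 3 \cdot 9 \left(- \frac{1}{6}\right) = 63 \cdot 3 \left(- \frac{3}{2}\right) = 63 \left(- \frac{9}{2}\right) = - \frac{567}{2}$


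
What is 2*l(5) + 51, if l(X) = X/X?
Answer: 53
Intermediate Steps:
l(X) = 1
2*l(5) + 51 = 2*1 + 51 = 2 + 51 = 53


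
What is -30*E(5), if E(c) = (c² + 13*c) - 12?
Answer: -2340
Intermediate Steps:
E(c) = -12 + c² + 13*c
-30*E(5) = -30*(-12 + 5² + 13*5) = -30*(-12 + 25 + 65) = -30*78 = -2340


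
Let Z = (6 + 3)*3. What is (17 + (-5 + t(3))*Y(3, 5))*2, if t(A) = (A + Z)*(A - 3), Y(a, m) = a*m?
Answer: -116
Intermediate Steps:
Z = 27 (Z = 9*3 = 27)
t(A) = (-3 + A)*(27 + A) (t(A) = (A + 27)*(A - 3) = (27 + A)*(-3 + A) = (-3 + A)*(27 + A))
(17 + (-5 + t(3))*Y(3, 5))*2 = (17 + (-5 + (-81 + 3² + 24*3))*(3*5))*2 = (17 + (-5 + (-81 + 9 + 72))*15)*2 = (17 + (-5 + 0)*15)*2 = (17 - 5*15)*2 = (17 - 75)*2 = -58*2 = -116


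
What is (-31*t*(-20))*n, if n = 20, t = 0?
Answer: 0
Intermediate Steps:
(-31*t*(-20))*n = -0*(-20)*20 = -31*0*20 = 0*20 = 0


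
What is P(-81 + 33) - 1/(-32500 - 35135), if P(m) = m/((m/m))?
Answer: -3246479/67635 ≈ -48.000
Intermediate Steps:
P(m) = m (P(m) = m/1 = m*1 = m)
P(-81 + 33) - 1/(-32500 - 35135) = (-81 + 33) - 1/(-32500 - 35135) = -48 - 1/(-67635) = -48 - 1*(-1/67635) = -48 + 1/67635 = -3246479/67635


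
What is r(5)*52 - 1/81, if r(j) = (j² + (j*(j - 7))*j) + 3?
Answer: -92665/81 ≈ -1144.0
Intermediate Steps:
r(j) = 3 + j² + j²*(-7 + j) (r(j) = (j² + (j*(-7 + j))*j) + 3 = (j² + j²*(-7 + j)) + 3 = 3 + j² + j²*(-7 + j))
r(5)*52 - 1/81 = (3 + 5³ - 6*5²)*52 - 1/81 = (3 + 125 - 6*25)*52 - 1*1/81 = (3 + 125 - 150)*52 - 1/81 = -22*52 - 1/81 = -1144 - 1/81 = -92665/81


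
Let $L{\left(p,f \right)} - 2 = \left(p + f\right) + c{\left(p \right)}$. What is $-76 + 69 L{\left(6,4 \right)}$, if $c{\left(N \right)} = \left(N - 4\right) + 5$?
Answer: $1235$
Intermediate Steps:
$c{\left(N \right)} = 1 + N$ ($c{\left(N \right)} = \left(-4 + N\right) + 5 = 1 + N$)
$L{\left(p,f \right)} = 3 + f + 2 p$ ($L{\left(p,f \right)} = 2 + \left(\left(p + f\right) + \left(1 + p\right)\right) = 2 + \left(\left(f + p\right) + \left(1 + p\right)\right) = 2 + \left(1 + f + 2 p\right) = 3 + f + 2 p$)
$-76 + 69 L{\left(6,4 \right)} = -76 + 69 \left(3 + 4 + 2 \cdot 6\right) = -76 + 69 \left(3 + 4 + 12\right) = -76 + 69 \cdot 19 = -76 + 1311 = 1235$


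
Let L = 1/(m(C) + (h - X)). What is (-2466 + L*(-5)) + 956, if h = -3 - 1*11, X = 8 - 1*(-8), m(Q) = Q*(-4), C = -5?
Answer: -3019/2 ≈ -1509.5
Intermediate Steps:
m(Q) = -4*Q
X = 16 (X = 8 + 8 = 16)
h = -14 (h = -3 - 11 = -14)
L = -⅒ (L = 1/(-4*(-5) + (-14 - 1*16)) = 1/(20 + (-14 - 16)) = 1/(20 - 30) = 1/(-10) = -⅒ ≈ -0.10000)
(-2466 + L*(-5)) + 956 = (-2466 - ⅒*(-5)) + 956 = (-2466 + ½) + 956 = -4931/2 + 956 = -3019/2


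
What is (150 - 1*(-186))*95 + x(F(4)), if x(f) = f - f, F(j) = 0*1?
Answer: 31920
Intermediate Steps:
F(j) = 0
x(f) = 0
(150 - 1*(-186))*95 + x(F(4)) = (150 - 1*(-186))*95 + 0 = (150 + 186)*95 + 0 = 336*95 + 0 = 31920 + 0 = 31920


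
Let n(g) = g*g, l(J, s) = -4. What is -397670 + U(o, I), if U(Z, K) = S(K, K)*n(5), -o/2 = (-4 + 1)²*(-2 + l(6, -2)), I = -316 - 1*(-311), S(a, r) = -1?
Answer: -397695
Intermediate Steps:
n(g) = g²
I = -5 (I = -316 + 311 = -5)
o = 108 (o = -2*(-4 + 1)²*(-2 - 4) = -2*(-3)²*(-6) = -18*(-6) = -2*(-54) = 108)
U(Z, K) = -25 (U(Z, K) = -1*5² = -1*25 = -25)
-397670 + U(o, I) = -397670 - 25 = -397695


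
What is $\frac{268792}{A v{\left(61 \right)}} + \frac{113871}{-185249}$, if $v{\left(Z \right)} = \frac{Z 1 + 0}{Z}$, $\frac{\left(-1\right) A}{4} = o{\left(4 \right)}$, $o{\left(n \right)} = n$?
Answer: $- \frac{6224408893}{370498} \approx -16800.0$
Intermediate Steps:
$A = -16$ ($A = \left(-4\right) 4 = -16$)
$v{\left(Z \right)} = 1$ ($v{\left(Z \right)} = \frac{Z + 0}{Z} = \frac{Z}{Z} = 1$)
$\frac{268792}{A v{\left(61 \right)}} + \frac{113871}{-185249} = \frac{268792}{\left(-16\right) 1} + \frac{113871}{-185249} = \frac{268792}{-16} + 113871 \left(- \frac{1}{185249}\right) = 268792 \left(- \frac{1}{16}\right) - \frac{113871}{185249} = - \frac{33599}{2} - \frac{113871}{185249} = - \frac{6224408893}{370498}$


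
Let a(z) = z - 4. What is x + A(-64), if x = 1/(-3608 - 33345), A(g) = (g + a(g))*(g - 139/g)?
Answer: 4825359677/591248 ≈ 8161.3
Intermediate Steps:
a(z) = -4 + z
A(g) = (-4 + 2*g)*(g - 139/g) (A(g) = (g + (-4 + g))*(g - 139/g) = (-4 + 2*g)*(g - 139/g))
x = -1/36953 (x = 1/(-36953) = -1/36953 ≈ -2.7061e-5)
x + A(-64) = -1/36953 + (-278 - 4*(-64) + 2*(-64)² + 556/(-64)) = -1/36953 + (-278 + 256 + 2*4096 + 556*(-1/64)) = -1/36953 + (-278 + 256 + 8192 - 139/16) = -1/36953 + 130581/16 = 4825359677/591248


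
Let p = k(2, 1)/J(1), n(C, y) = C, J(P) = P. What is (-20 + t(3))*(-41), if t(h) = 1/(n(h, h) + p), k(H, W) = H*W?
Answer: 4059/5 ≈ 811.80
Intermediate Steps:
p = 2 (p = (2*1)/1 = 2*1 = 2)
t(h) = 1/(2 + h) (t(h) = 1/(h + 2) = 1/(2 + h))
(-20 + t(3))*(-41) = (-20 + 1/(2 + 3))*(-41) = (-20 + 1/5)*(-41) = (-20 + ⅕)*(-41) = -99/5*(-41) = 4059/5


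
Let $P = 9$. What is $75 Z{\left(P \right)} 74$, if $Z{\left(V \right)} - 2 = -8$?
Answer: $-33300$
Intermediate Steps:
$Z{\left(V \right)} = -6$ ($Z{\left(V \right)} = 2 - 8 = -6$)
$75 Z{\left(P \right)} 74 = 75 \left(-6\right) 74 = \left(-450\right) 74 = -33300$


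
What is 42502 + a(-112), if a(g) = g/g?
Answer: 42503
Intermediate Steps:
a(g) = 1
42502 + a(-112) = 42502 + 1 = 42503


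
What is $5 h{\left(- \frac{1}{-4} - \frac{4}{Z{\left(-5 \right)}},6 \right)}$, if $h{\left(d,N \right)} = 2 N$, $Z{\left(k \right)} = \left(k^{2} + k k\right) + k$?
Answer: $60$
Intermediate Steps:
$Z{\left(k \right)} = k + 2 k^{2}$ ($Z{\left(k \right)} = \left(k^{2} + k^{2}\right) + k = 2 k^{2} + k = k + 2 k^{2}$)
$5 h{\left(- \frac{1}{-4} - \frac{4}{Z{\left(-5 \right)}},6 \right)} = 5 \cdot 2 \cdot 6 = 5 \cdot 12 = 60$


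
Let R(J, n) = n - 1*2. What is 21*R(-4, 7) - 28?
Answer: 77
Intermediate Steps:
R(J, n) = -2 + n (R(J, n) = n - 2 = -2 + n)
21*R(-4, 7) - 28 = 21*(-2 + 7) - 28 = 21*5 - 28 = 105 - 28 = 77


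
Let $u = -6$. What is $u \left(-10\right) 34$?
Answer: $2040$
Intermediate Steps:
$u \left(-10\right) 34 = \left(-6\right) \left(-10\right) 34 = 60 \cdot 34 = 2040$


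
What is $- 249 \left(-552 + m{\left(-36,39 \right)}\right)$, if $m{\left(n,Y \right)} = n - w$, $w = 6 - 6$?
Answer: $146412$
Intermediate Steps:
$w = 0$ ($w = 6 - 6 = 0$)
$m{\left(n,Y \right)} = n$ ($m{\left(n,Y \right)} = n - 0 = n + 0 = n$)
$- 249 \left(-552 + m{\left(-36,39 \right)}\right) = - 249 \left(-552 - 36\right) = \left(-249\right) \left(-588\right) = 146412$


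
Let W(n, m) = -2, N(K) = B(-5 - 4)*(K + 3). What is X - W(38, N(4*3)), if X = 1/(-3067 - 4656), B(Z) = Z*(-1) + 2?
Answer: 15445/7723 ≈ 1.9999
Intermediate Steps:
B(Z) = 2 - Z (B(Z) = -Z + 2 = 2 - Z)
N(K) = 33 + 11*K (N(K) = (2 - (-5 - 4))*(K + 3) = (2 - 1*(-9))*(3 + K) = (2 + 9)*(3 + K) = 11*(3 + K) = 33 + 11*K)
X = -1/7723 (X = 1/(-7723) = -1/7723 ≈ -0.00012948)
X - W(38, N(4*3)) = -1/7723 - 1*(-2) = -1/7723 + 2 = 15445/7723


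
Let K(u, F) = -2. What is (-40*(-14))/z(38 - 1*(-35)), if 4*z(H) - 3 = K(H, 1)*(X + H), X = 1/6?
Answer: -672/43 ≈ -15.628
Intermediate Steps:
X = ⅙ ≈ 0.16667
z(H) = ⅔ - H/2 (z(H) = ¾ + (-2*(⅙ + H))/4 = ¾ + (-⅓ - 2*H)/4 = ¾ + (-1/12 - H/2) = ⅔ - H/2)
(-40*(-14))/z(38 - 1*(-35)) = (-40*(-14))/(⅔ - (38 - 1*(-35))/2) = 560/(⅔ - (38 + 35)/2) = 560/(⅔ - ½*73) = 560/(⅔ - 73/2) = 560/(-215/6) = 560*(-6/215) = -672/43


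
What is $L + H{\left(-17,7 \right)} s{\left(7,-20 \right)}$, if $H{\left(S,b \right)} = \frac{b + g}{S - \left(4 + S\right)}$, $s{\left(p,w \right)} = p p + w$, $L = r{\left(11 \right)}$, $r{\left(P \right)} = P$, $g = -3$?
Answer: $-18$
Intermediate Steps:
$L = 11$
$s{\left(p,w \right)} = w + p^{2}$ ($s{\left(p,w \right)} = p^{2} + w = w + p^{2}$)
$H{\left(S,b \right)} = \frac{3}{4} - \frac{b}{4}$ ($H{\left(S,b \right)} = \frac{b - 3}{S - \left(4 + S\right)} = \frac{-3 + b}{-4} = \left(-3 + b\right) \left(- \frac{1}{4}\right) = \frac{3}{4} - \frac{b}{4}$)
$L + H{\left(-17,7 \right)} s{\left(7,-20 \right)} = 11 + \left(\frac{3}{4} - \frac{7}{4}\right) \left(-20 + 7^{2}\right) = 11 + \left(\frac{3}{4} - \frac{7}{4}\right) \left(-20 + 49\right) = 11 - 29 = -18$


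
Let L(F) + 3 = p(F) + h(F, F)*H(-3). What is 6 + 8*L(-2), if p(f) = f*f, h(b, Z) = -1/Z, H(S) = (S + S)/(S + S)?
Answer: 18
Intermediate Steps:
H(S) = 1 (H(S) = (2*S)/((2*S)) = (2*S)*(1/(2*S)) = 1)
p(f) = f²
L(F) = -3 + F² - 1/F (L(F) = -3 + (F² - 1/F*1) = -3 + (F² - 1/F) = -3 + F² - 1/F)
6 + 8*L(-2) = 6 + 8*(-3 + (-2)² - 1/(-2)) = 6 + 8*(-3 + 4 - 1*(-½)) = 6 + 8*(-3 + 4 + ½) = 6 + 8*(3/2) = 6 + 12 = 18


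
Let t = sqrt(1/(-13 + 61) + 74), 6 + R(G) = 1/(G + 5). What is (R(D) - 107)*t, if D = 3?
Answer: -301*sqrt(10659)/32 ≈ -971.12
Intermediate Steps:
R(G) = -6 + 1/(5 + G) (R(G) = -6 + 1/(G + 5) = -6 + 1/(5 + G))
t = sqrt(10659)/12 (t = sqrt(1/48 + 74) = sqrt(3553/48) = sqrt(10659)/12 ≈ 8.6035)
(R(D) - 107)*t = ((-29 - 6*3)/(5 + 3) - 107)*(sqrt(10659)/12) = ((-29 - 18)/8 - 107)*(sqrt(10659)/12) = ((1/8)*(-47) - 107)*(sqrt(10659)/12) = (-47/8 - 107)*(sqrt(10659)/12) = -301*sqrt(10659)/32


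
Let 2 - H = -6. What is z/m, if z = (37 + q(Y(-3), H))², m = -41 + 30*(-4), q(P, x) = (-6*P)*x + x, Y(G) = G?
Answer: -5103/23 ≈ -221.87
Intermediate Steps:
H = 8 (H = 2 - 1*(-6) = 2 + 6 = 8)
q(P, x) = x - 6*P*x (q(P, x) = -6*P*x + x = x - 6*P*x)
m = -161 (m = -41 - 120 = -161)
z = 35721 (z = (37 + 8*(1 - 6*(-3)))² = (37 + 8*(1 + 18))² = (37 + 8*19)² = (37 + 152)² = 189² = 35721)
z/m = 35721/(-161) = 35721*(-1/161) = -5103/23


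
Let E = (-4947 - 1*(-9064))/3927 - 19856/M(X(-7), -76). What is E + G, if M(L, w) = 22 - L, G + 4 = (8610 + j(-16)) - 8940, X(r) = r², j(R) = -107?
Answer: 10442294/35343 ≈ 295.46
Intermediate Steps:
G = -441 (G = -4 + ((8610 - 107) - 8940) = -4 + (8503 - 8940) = -4 - 437 = -441)
E = 26028557/35343 (E = (-4947 - 1*(-9064))/3927 - 19856/(22 - 1*(-7)²) = (-4947 + 9064)*(1/3927) - 19856/(22 - 1*49) = 4117*(1/3927) - 19856/(22 - 49) = 4117/3927 - 19856/(-27) = 4117/3927 - 19856*(-1/27) = 4117/3927 + 19856/27 = 26028557/35343 ≈ 736.46)
E + G = 26028557/35343 - 441 = 10442294/35343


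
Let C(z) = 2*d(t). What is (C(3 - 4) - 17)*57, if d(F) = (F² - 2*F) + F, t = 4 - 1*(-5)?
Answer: 7239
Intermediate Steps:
t = 9 (t = 4 + 5 = 9)
d(F) = F² - F
C(z) = 144 (C(z) = 2*(9*(-1 + 9)) = 2*(9*8) = 2*72 = 144)
(C(3 - 4) - 17)*57 = (144 - 17)*57 = 127*57 = 7239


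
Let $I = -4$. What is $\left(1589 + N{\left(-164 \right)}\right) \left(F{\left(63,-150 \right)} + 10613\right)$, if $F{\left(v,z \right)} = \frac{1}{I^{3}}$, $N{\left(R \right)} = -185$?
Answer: $\frac{238410081}{16} \approx 1.4901 \cdot 10^{7}$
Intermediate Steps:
$F{\left(v,z \right)} = - \frac{1}{64}$ ($F{\left(v,z \right)} = \frac{1}{\left(-4\right)^{3}} = \frac{1}{-64} = - \frac{1}{64}$)
$\left(1589 + N{\left(-164 \right)}\right) \left(F{\left(63,-150 \right)} + 10613\right) = \left(1589 - 185\right) \left(- \frac{1}{64} + 10613\right) = 1404 \cdot \frac{679231}{64} = \frac{238410081}{16}$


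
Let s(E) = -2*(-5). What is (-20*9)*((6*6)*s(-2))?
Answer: -64800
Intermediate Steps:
s(E) = 10
(-20*9)*((6*6)*s(-2)) = (-20*9)*((6*6)*10) = -6480*10 = -180*360 = -64800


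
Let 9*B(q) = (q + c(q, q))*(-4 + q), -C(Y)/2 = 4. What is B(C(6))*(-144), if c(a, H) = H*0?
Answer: -1536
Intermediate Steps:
C(Y) = -8 (C(Y) = -2*4 = -8)
c(a, H) = 0
B(q) = q*(-4 + q)/9 (B(q) = ((q + 0)*(-4 + q))/9 = (q*(-4 + q))/9 = q*(-4 + q)/9)
B(C(6))*(-144) = ((⅑)*(-8)*(-4 - 8))*(-144) = ((⅑)*(-8)*(-12))*(-144) = (32/3)*(-144) = -1536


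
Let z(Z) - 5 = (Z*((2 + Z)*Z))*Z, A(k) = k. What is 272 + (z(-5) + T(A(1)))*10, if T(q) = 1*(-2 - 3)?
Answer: 4022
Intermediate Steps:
T(q) = -5 (T(q) = 1*(-5) = -5)
z(Z) = 5 + Z³*(2 + Z) (z(Z) = 5 + (Z*((2 + Z)*Z))*Z = 5 + (Z*(Z*(2 + Z)))*Z = 5 + (Z²*(2 + Z))*Z = 5 + Z³*(2 + Z))
272 + (z(-5) + T(A(1)))*10 = 272 + ((5 + (-5)⁴ + 2*(-5)³) - 5)*10 = 272 + ((5 + 625 + 2*(-125)) - 5)*10 = 272 + ((5 + 625 - 250) - 5)*10 = 272 + (380 - 5)*10 = 272 + 375*10 = 272 + 3750 = 4022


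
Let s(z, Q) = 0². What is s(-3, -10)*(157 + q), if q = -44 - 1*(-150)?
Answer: 0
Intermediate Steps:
q = 106 (q = -44 + 150 = 106)
s(z, Q) = 0
s(-3, -10)*(157 + q) = 0*(157 + 106) = 0*263 = 0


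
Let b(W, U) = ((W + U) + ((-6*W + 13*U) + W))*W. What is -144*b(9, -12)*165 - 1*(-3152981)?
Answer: 46776341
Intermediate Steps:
b(W, U) = W*(-4*W + 14*U) (b(W, U) = ((U + W) + (-5*W + 13*U))*W = (-4*W + 14*U)*W = W*(-4*W + 14*U))
-144*b(9, -12)*165 - 1*(-3152981) = -288*9*(-2*9 + 7*(-12))*165 - 1*(-3152981) = -288*9*(-18 - 84)*165 + 3152981 = -288*9*(-102)*165 + 3152981 = -144*(-1836)*165 + 3152981 = 264384*165 + 3152981 = 43623360 + 3152981 = 46776341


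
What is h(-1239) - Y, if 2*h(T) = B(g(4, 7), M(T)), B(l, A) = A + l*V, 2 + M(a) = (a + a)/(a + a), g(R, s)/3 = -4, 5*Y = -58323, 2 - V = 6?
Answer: 116881/10 ≈ 11688.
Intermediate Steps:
V = -4 (V = 2 - 1*6 = 2 - 6 = -4)
Y = -58323/5 (Y = (⅕)*(-58323) = -58323/5 ≈ -11665.)
g(R, s) = -12 (g(R, s) = 3*(-4) = -12)
M(a) = -1 (M(a) = -2 + (a + a)/(a + a) = -2 + (2*a)/((2*a)) = -2 + (2*a)*(1/(2*a)) = -2 + 1 = -1)
B(l, A) = A - 4*l (B(l, A) = A + l*(-4) = A - 4*l)
h(T) = 47/2 (h(T) = (-1 - 4*(-12))/2 = (-1 + 48)/2 = (½)*47 = 47/2)
h(-1239) - Y = 47/2 - 1*(-58323/5) = 47/2 + 58323/5 = 116881/10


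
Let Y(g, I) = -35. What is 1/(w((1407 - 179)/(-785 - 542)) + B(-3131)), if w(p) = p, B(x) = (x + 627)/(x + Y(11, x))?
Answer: -2100641/282520 ≈ -7.4354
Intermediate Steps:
B(x) = (627 + x)/(-35 + x) (B(x) = (x + 627)/(x - 35) = (627 + x)/(-35 + x))
1/(w((1407 - 179)/(-785 - 542)) + B(-3131)) = 1/((1407 - 179)/(-785 - 542) + (627 - 3131)/(-35 - 3131)) = 1/(1228/(-1327) - 2504/(-3166)) = 1/(1228*(-1/1327) - 1/3166*(-2504)) = 1/(-1228/1327 + 1252/1583) = 1/(-282520/2100641) = -2100641/282520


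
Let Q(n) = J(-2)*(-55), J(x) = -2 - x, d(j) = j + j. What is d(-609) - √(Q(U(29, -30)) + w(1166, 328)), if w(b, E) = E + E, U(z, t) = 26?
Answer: -1218 - 4*√41 ≈ -1243.6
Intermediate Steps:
d(j) = 2*j
w(b, E) = 2*E
Q(n) = 0 (Q(n) = (-2 - 1*(-2))*(-55) = (-2 + 2)*(-55) = 0*(-55) = 0)
d(-609) - √(Q(U(29, -30)) + w(1166, 328)) = 2*(-609) - √(0 + 2*328) = -1218 - √(0 + 656) = -1218 - √656 = -1218 - 4*√41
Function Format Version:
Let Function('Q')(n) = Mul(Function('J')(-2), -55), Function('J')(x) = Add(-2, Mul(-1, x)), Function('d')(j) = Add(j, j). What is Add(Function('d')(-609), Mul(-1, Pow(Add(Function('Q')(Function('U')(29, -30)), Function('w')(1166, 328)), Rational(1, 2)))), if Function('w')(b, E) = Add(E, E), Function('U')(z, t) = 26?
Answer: Add(-1218, Mul(-4, Pow(41, Rational(1, 2)))) ≈ -1243.6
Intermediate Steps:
Function('d')(j) = Mul(2, j)
Function('w')(b, E) = Mul(2, E)
Function('Q')(n) = 0 (Function('Q')(n) = Mul(Add(-2, Mul(-1, -2)), -55) = Mul(Add(-2, 2), -55) = Mul(0, -55) = 0)
Add(Function('d')(-609), Mul(-1, Pow(Add(Function('Q')(Function('U')(29, -30)), Function('w')(1166, 328)), Rational(1, 2)))) = Add(Mul(2, -609), Mul(-1, Pow(Add(0, Mul(2, 328)), Rational(1, 2)))) = Add(-1218, Mul(-1, Pow(Add(0, 656), Rational(1, 2)))) = Add(-1218, Mul(-1, Pow(656, Rational(1, 2)))) = Add(-1218, Mul(-1, Mul(4, Pow(41, Rational(1, 2))))) = Add(-1218, Mul(-4, Pow(41, Rational(1, 2))))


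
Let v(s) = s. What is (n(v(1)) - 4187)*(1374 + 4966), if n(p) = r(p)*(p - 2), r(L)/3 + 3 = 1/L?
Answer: -26507540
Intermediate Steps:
r(L) = -9 + 3/L
n(p) = (-9 + 3/p)*(-2 + p) (n(p) = (-9 + 3/p)*(p - 2) = (-9 + 3/p)*(-2 + p))
(n(v(1)) - 4187)*(1374 + 4966) = ((21 - 9*1 - 6/1) - 4187)*(1374 + 4966) = ((21 - 9 - 6*1) - 4187)*6340 = ((21 - 9 - 6) - 4187)*6340 = (6 - 4187)*6340 = -4181*6340 = -26507540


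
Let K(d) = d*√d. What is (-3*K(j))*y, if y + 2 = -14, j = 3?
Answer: 144*√3 ≈ 249.42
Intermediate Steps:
y = -16 (y = -2 - 14 = -16)
K(d) = d^(3/2)
(-3*K(j))*y = -9*√3*(-16) = 144*√3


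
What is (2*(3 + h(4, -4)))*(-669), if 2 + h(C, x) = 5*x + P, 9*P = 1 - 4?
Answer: 25868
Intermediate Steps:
P = -1/3 (P = (1 - 4)/9 = (1/9)*(-3) = -1/3 ≈ -0.33333)
h(C, x) = -7/3 + 5*x (h(C, x) = -2 + (5*x - 1/3) = -2 + (-1/3 + 5*x) = -7/3 + 5*x)
(2*(3 + h(4, -4)))*(-669) = (2*(3 + (-7/3 + 5*(-4))))*(-669) = (2*(3 + (-7/3 - 20)))*(-669) = (2*(3 - 67/3))*(-669) = (2*(-58/3))*(-669) = -116/3*(-669) = 25868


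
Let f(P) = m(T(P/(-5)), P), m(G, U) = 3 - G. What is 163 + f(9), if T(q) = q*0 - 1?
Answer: 167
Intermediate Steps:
T(q) = -1 (T(q) = 0 - 1 = -1)
f(P) = 4 (f(P) = 3 - 1*(-1) = 3 + 1 = 4)
163 + f(9) = 163 + 4 = 167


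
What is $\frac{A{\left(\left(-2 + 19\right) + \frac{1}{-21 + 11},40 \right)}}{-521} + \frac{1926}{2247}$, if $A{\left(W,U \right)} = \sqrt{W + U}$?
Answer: $\frac{6}{7} - \frac{\sqrt{5690}}{5210} \approx 0.84266$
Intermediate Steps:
$A{\left(W,U \right)} = \sqrt{U + W}$
$\frac{A{\left(\left(-2 + 19\right) + \frac{1}{-21 + 11},40 \right)}}{-521} + \frac{1926}{2247} = \frac{\sqrt{40 + \left(\left(-2 + 19\right) + \frac{1}{-21 + 11}\right)}}{-521} + \frac{1926}{2247} = \sqrt{40 + \left(17 + \frac{1}{-10}\right)} \left(- \frac{1}{521}\right) + 1926 \cdot \frac{1}{2247} = \sqrt{40 + \left(17 - \frac{1}{10}\right)} \left(- \frac{1}{521}\right) + \frac{6}{7} = \sqrt{40 + \frac{169}{10}} \left(- \frac{1}{521}\right) + \frac{6}{7} = \sqrt{\frac{569}{10}} \left(- \frac{1}{521}\right) + \frac{6}{7} = \frac{\sqrt{5690}}{10} \left(- \frac{1}{521}\right) + \frac{6}{7} = - \frac{\sqrt{5690}}{5210} + \frac{6}{7} = \frac{6}{7} - \frac{\sqrt{5690}}{5210}$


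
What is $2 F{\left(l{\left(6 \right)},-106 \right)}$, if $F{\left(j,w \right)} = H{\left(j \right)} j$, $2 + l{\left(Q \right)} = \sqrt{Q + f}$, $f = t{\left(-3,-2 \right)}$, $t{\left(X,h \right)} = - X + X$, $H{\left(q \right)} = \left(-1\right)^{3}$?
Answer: $4 - 2 \sqrt{6} \approx -0.89898$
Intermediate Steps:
$H{\left(q \right)} = -1$
$t{\left(X,h \right)} = 0$
$f = 0$
$l{\left(Q \right)} = -2 + \sqrt{Q}$ ($l{\left(Q \right)} = -2 + \sqrt{Q + 0} = -2 + \sqrt{Q}$)
$F{\left(j,w \right)} = - j$
$2 F{\left(l{\left(6 \right)},-106 \right)} = 2 \left(- (-2 + \sqrt{6})\right) = 2 \left(2 - \sqrt{6}\right) = 4 - 2 \sqrt{6}$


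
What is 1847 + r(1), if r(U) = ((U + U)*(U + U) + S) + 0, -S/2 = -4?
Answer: 1859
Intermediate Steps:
S = 8 (S = -2*(-4) = 8)
r(U) = 8 + 4*U² (r(U) = ((U + U)*(U + U) + 8) + 0 = ((2*U)*(2*U) + 8) + 0 = (4*U² + 8) + 0 = (8 + 4*U²) + 0 = 8 + 4*U²)
1847 + r(1) = 1847 + (8 + 4*1²) = 1847 + (8 + 4*1) = 1847 + (8 + 4) = 1847 + 12 = 1859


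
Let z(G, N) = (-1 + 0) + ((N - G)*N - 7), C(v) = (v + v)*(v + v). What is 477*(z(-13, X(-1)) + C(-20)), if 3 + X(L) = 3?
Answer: 759384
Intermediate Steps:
C(v) = 4*v² (C(v) = (2*v)*(2*v) = 4*v²)
X(L) = 0 (X(L) = -3 + 3 = 0)
z(G, N) = -8 + N*(N - G) (z(G, N) = -1 + (N*(N - G) - 7) = -1 + (-7 + N*(N - G)) = -8 + N*(N - G))
477*(z(-13, X(-1)) + C(-20)) = 477*((-8 + 0² - 1*(-13)*0) + 4*(-20)²) = 477*((-8 + 0 + 0) + 4*400) = 477*(-8 + 1600) = 477*1592 = 759384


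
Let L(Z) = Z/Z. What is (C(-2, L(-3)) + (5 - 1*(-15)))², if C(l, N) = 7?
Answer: 729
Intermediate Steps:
L(Z) = 1
(C(-2, L(-3)) + (5 - 1*(-15)))² = (7 + (5 - 1*(-15)))² = (7 + (5 + 15))² = (7 + 20)² = 27² = 729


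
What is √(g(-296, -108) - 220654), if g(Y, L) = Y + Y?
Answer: I*√221246 ≈ 470.37*I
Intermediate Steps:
g(Y, L) = 2*Y
√(g(-296, -108) - 220654) = √(2*(-296) - 220654) = √(-592 - 220654) = √(-221246) = I*√221246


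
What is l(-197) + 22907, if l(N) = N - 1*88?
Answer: 22622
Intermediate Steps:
l(N) = -88 + N (l(N) = N - 88 = -88 + N)
l(-197) + 22907 = (-88 - 197) + 22907 = -285 + 22907 = 22622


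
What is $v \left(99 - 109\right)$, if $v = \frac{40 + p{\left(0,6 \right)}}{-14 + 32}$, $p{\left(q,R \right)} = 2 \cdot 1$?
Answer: $- \frac{70}{3} \approx -23.333$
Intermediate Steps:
$p{\left(q,R \right)} = 2$
$v = \frac{7}{3}$ ($v = \frac{40 + 2}{-14 + 32} = \frac{42}{18} = 42 \cdot \frac{1}{18} = \frac{7}{3} \approx 2.3333$)
$v \left(99 - 109\right) = \frac{7 \left(99 - 109\right)}{3} = \frac{7}{3} \left(-10\right) = - \frac{70}{3}$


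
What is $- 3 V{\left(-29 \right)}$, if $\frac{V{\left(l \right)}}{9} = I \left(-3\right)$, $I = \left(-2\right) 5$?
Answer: $-810$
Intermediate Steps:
$I = -10$
$V{\left(l \right)} = 270$ ($V{\left(l \right)} = 9 \left(\left(-10\right) \left(-3\right)\right) = 9 \cdot 30 = 270$)
$- 3 V{\left(-29 \right)} = \left(-3\right) 270 = -810$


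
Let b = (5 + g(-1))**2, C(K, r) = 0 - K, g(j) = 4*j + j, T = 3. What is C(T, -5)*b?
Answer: 0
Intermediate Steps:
g(j) = 5*j
C(K, r) = -K
b = 0 (b = (5 + 5*(-1))**2 = (5 - 5)**2 = 0**2 = 0)
C(T, -5)*b = -1*3*0 = -3*0 = 0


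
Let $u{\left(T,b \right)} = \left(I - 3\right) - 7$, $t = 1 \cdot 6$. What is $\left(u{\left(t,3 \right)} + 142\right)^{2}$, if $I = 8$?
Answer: $19600$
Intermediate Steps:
$t = 6$
$u{\left(T,b \right)} = -2$ ($u{\left(T,b \right)} = \left(8 - 3\right) - 7 = 5 - 7 = -2$)
$\left(u{\left(t,3 \right)} + 142\right)^{2} = \left(-2 + 142\right)^{2} = 140^{2} = 19600$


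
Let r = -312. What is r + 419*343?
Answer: 143405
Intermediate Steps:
r + 419*343 = -312 + 419*343 = -312 + 143717 = 143405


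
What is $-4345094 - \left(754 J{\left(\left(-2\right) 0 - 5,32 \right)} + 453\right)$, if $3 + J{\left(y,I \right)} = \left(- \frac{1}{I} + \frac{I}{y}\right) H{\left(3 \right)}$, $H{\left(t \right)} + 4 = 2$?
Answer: $- \frac{174119333}{40} \approx -4.353 \cdot 10^{6}$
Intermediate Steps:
$H{\left(t \right)} = -2$ ($H{\left(t \right)} = -4 + 2 = -2$)
$J{\left(y,I \right)} = -3 + \frac{2}{I} - \frac{2 I}{y}$ ($J{\left(y,I \right)} = -3 + \left(- \frac{1}{I} + \frac{I}{y}\right) \left(-2\right) = -3 - \left(- \frac{2}{I} + \frac{2 I}{y}\right) = -3 + \frac{2}{I} - \frac{2 I}{y}$)
$-4345094 - \left(754 J{\left(\left(-2\right) 0 - 5,32 \right)} + 453\right) = -4345094 - \left(754 \left(-3 + \frac{2}{32} - \frac{64}{\left(-2\right) 0 - 5}\right) + 453\right) = -4345094 - \left(754 \left(-3 + 2 \cdot \frac{1}{32} - \frac{64}{0 - 5}\right) + 453\right) = -4345094 - \left(754 \left(-3 + \frac{1}{16} - \frac{64}{-5}\right) + 453\right) = -4345094 - \left(754 \left(-3 + \frac{1}{16} - 64 \left(- \frac{1}{5}\right)\right) + 453\right) = -4345094 - \left(754 \left(-3 + \frac{1}{16} + \frac{64}{5}\right) + 453\right) = -4345094 - \left(754 \cdot \frac{789}{80} + 453\right) = -4345094 - \left(\frac{297453}{40} + 453\right) = -4345094 - \frac{315573}{40} = - \frac{174119333}{40}$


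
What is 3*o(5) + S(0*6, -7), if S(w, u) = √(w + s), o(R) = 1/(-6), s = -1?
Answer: -½ + I ≈ -0.5 + 1.0*I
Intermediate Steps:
o(R) = -⅙
S(w, u) = √(-1 + w) (S(w, u) = √(w - 1) = √(-1 + w))
3*o(5) + S(0*6, -7) = 3*(-⅙) + √(-1 + 0*6) = -½ + √(-1 + 0) = -½ + √(-1) = -½ + I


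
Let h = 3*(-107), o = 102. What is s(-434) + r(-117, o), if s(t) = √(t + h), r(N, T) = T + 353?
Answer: 455 + I*√755 ≈ 455.0 + 27.477*I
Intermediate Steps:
r(N, T) = 353 + T
h = -321
s(t) = √(-321 + t) (s(t) = √(t - 321) = √(-321 + t))
s(-434) + r(-117, o) = √(-321 - 434) + (353 + 102) = √(-755) + 455 = I*√755 + 455 = 455 + I*√755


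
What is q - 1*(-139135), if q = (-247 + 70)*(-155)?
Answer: 166570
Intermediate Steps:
q = 27435 (q = -177*(-155) = 27435)
q - 1*(-139135) = 27435 - 1*(-139135) = 27435 + 139135 = 166570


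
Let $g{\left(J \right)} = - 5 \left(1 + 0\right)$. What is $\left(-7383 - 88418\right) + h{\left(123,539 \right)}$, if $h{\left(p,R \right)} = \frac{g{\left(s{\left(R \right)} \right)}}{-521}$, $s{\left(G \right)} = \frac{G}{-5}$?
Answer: $- \frac{49912316}{521} \approx -95801.0$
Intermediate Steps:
$s{\left(G \right)} = - \frac{G}{5}$ ($s{\left(G \right)} = G \left(- \frac{1}{5}\right) = - \frac{G}{5}$)
$g{\left(J \right)} = -5$ ($g{\left(J \right)} = \left(-5\right) 1 = -5$)
$h{\left(p,R \right)} = \frac{5}{521}$ ($h{\left(p,R \right)} = - \frac{5}{-521} = \left(-5\right) \left(- \frac{1}{521}\right) = \frac{5}{521}$)
$\left(-7383 - 88418\right) + h{\left(123,539 \right)} = \left(-7383 - 88418\right) + \frac{5}{521} = -95801 + \frac{5}{521} = - \frac{49912316}{521}$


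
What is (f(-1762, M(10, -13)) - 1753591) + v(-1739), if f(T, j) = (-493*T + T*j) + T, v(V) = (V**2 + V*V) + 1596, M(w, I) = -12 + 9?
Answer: 5168437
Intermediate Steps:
M(w, I) = -3
v(V) = 1596 + 2*V**2 (v(V) = (V**2 + V**2) + 1596 = 2*V**2 + 1596 = 1596 + 2*V**2)
f(T, j) = -492*T + T*j
(f(-1762, M(10, -13)) - 1753591) + v(-1739) = (-1762*(-492 - 3) - 1753591) + (1596 + 2*(-1739)**2) = (-1762*(-495) - 1753591) + (1596 + 2*3024121) = (872190 - 1753591) + (1596 + 6048242) = -881401 + 6049838 = 5168437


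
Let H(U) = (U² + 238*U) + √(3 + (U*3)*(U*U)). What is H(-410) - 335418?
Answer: -264898 + 7*I*√4219653 ≈ -2.649e+5 + 14379.0*I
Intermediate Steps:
H(U) = U² + √(3 + 3*U³) + 238*U (H(U) = (U² + 238*U) + √(3 + (3*U)*U²) = (U² + 238*U) + √(3 + 3*U³) = U² + √(3 + 3*U³) + 238*U)
H(-410) - 335418 = ((-410)² + √(3 + 3*(-410)³) + 238*(-410)) - 335418 = (168100 + √(3 + 3*(-68921000)) - 97580) - 335418 = (168100 + √(3 - 206763000) - 97580) - 335418 = (168100 + √(-206762997) - 97580) - 335418 = (168100 + 7*I*√4219653 - 97580) - 335418 = (70520 + 7*I*√4219653) - 335418 = -264898 + 7*I*√4219653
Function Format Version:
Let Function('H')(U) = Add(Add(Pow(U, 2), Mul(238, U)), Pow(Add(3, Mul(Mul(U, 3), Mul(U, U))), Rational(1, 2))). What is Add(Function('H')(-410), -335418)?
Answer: Add(-264898, Mul(7, I, Pow(4219653, Rational(1, 2)))) ≈ Add(-2.6490e+5, Mul(14379., I))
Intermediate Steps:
Function('H')(U) = Add(Pow(U, 2), Pow(Add(3, Mul(3, Pow(U, 3))), Rational(1, 2)), Mul(238, U)) (Function('H')(U) = Add(Add(Pow(U, 2), Mul(238, U)), Pow(Add(3, Mul(Mul(3, U), Pow(U, 2))), Rational(1, 2))) = Add(Add(Pow(U, 2), Mul(238, U)), Pow(Add(3, Mul(3, Pow(U, 3))), Rational(1, 2))) = Add(Pow(U, 2), Pow(Add(3, Mul(3, Pow(U, 3))), Rational(1, 2)), Mul(238, U)))
Add(Function('H')(-410), -335418) = Add(Add(Pow(-410, 2), Pow(Add(3, Mul(3, Pow(-410, 3))), Rational(1, 2)), Mul(238, -410)), -335418) = Add(Add(168100, Pow(Add(3, Mul(3, -68921000)), Rational(1, 2)), -97580), -335418) = Add(Add(168100, Pow(Add(3, -206763000), Rational(1, 2)), -97580), -335418) = Add(Add(168100, Pow(-206762997, Rational(1, 2)), -97580), -335418) = Add(Add(168100, Mul(7, I, Pow(4219653, Rational(1, 2))), -97580), -335418) = Add(Add(70520, Mul(7, I, Pow(4219653, Rational(1, 2)))), -335418) = Add(-264898, Mul(7, I, Pow(4219653, Rational(1, 2))))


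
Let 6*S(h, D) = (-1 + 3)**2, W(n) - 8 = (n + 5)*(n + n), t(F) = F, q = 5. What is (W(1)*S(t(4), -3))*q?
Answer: 200/3 ≈ 66.667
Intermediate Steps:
W(n) = 8 + 2*n*(5 + n) (W(n) = 8 + (n + 5)*(n + n) = 8 + (5 + n)*(2*n) = 8 + 2*n*(5 + n))
S(h, D) = 2/3 (S(h, D) = (-1 + 3)**2/6 = (1/6)*2**2 = (1/6)*4 = 2/3)
(W(1)*S(t(4), -3))*q = ((8 + 2*1**2 + 10*1)*(2/3))*5 = ((8 + 2*1 + 10)*(2/3))*5 = ((8 + 2 + 10)*(2/3))*5 = (20*(2/3))*5 = (40/3)*5 = 200/3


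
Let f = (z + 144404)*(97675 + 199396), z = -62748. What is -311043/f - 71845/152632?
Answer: -108927304500181/231405657340252 ≈ -0.47072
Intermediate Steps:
f = 24257629576 (f = (-62748 + 144404)*(97675 + 199396) = 81656*297071 = 24257629576)
-311043/f - 71845/152632 = -311043/24257629576 - 71845/152632 = -108927304500181/231405657340252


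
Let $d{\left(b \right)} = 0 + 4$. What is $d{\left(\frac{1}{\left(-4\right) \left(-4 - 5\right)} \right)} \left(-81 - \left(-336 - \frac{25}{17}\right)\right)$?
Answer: $\frac{17440}{17} \approx 1025.9$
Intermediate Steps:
$d{\left(b \right)} = 4$
$d{\left(\frac{1}{\left(-4\right) \left(-4 - 5\right)} \right)} \left(-81 - \left(-336 - \frac{25}{17}\right)\right) = 4 \left(-81 - \left(-336 - \frac{25}{17}\right)\right) = 4 \left(-81 - \left(- \frac{25}{17} + \frac{48}{- \frac{1}{7}}\right)\right) = 4 \left(-81 + \left(\left(-48\right) \left(-7\right) + \frac{25}{17}\right)\right) = 4 \left(-81 + \left(336 + \frac{25}{17}\right)\right) = 4 \left(-81 + \frac{5737}{17}\right) = 4 \cdot \frac{4360}{17} = \frac{17440}{17}$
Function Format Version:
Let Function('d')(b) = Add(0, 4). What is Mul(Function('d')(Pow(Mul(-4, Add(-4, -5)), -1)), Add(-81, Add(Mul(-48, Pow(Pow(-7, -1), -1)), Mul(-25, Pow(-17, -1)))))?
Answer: Rational(17440, 17) ≈ 1025.9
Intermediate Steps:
Function('d')(b) = 4
Mul(Function('d')(Pow(Mul(-4, Add(-4, -5)), -1)), Add(-81, Add(Mul(-48, Pow(Pow(-7, -1), -1)), Mul(-25, Pow(-17, -1))))) = Mul(4, Add(-81, Add(Mul(-48, Pow(Pow(-7, -1), -1)), Mul(-25, Pow(-17, -1))))) = Mul(4, Add(-81, Add(Mul(-48, Pow(Rational(-1, 7), -1)), Mul(-25, Rational(-1, 17))))) = Mul(4, Add(-81, Add(Mul(-48, -7), Rational(25, 17)))) = Mul(4, Add(-81, Add(336, Rational(25, 17)))) = Mul(4, Add(-81, Rational(5737, 17))) = Mul(4, Rational(4360, 17)) = Rational(17440, 17)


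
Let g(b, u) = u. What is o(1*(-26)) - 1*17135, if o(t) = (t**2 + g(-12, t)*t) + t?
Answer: -15809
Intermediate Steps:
o(t) = t + 2*t**2 (o(t) = (t**2 + t*t) + t = (t**2 + t**2) + t = 2*t**2 + t = t + 2*t**2)
o(1*(-26)) - 1*17135 = (1*(-26))*(1 + 2*(1*(-26))) - 1*17135 = -26*(1 + 2*(-26)) - 17135 = -26*(1 - 52) - 17135 = -26*(-51) - 17135 = 1326 - 17135 = -15809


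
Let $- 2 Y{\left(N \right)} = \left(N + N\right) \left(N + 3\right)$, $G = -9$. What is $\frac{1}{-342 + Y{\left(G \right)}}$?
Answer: $- \frac{1}{396} \approx -0.0025253$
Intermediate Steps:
$Y{\left(N \right)} = - N \left(3 + N\right)$ ($Y{\left(N \right)} = - \frac{\left(N + N\right) \left(N + 3\right)}{2} = - \frac{2 N \left(3 + N\right)}{2} = - N \left(3 + N\right)$)
$\frac{1}{-342 + Y{\left(G \right)}} = \frac{1}{-342 - - 9 \left(3 - 9\right)} = \frac{1}{-342 - \left(-9\right) \left(-6\right)} = \frac{1}{-342 - 54} = \frac{1}{-396} = - \frac{1}{396}$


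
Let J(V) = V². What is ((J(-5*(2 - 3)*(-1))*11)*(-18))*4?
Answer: -19800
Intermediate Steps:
((J(-5*(2 - 3)*(-1))*11)*(-18))*4 = (((-5*(2 - 3)*(-1))²*11)*(-18))*4 = (((-5*(-1)*(-1))²*11)*(-18))*4 = (((5*(-1))²*11)*(-18))*4 = (((-5)²*11)*(-18))*4 = ((25*11)*(-18))*4 = (275*(-18))*4 = -4950*4 = -19800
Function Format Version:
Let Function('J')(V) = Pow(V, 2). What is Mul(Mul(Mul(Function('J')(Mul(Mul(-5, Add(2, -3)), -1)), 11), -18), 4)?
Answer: -19800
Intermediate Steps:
Mul(Mul(Mul(Function('J')(Mul(Mul(-5, Add(2, -3)), -1)), 11), -18), 4) = Mul(Mul(Mul(Pow(Mul(Mul(-5, Add(2, -3)), -1), 2), 11), -18), 4) = Mul(Mul(Mul(Pow(Mul(Mul(-5, -1), -1), 2), 11), -18), 4) = Mul(Mul(Mul(Pow(Mul(5, -1), 2), 11), -18), 4) = Mul(Mul(Mul(Pow(-5, 2), 11), -18), 4) = Mul(Mul(Mul(25, 11), -18), 4) = Mul(Mul(275, -18), 4) = Mul(-4950, 4) = -19800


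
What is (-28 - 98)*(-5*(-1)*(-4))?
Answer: 2520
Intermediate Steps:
(-28 - 98)*(-5*(-1)*(-4)) = -630*(-4) = -126*(-20) = 2520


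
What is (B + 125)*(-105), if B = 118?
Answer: -25515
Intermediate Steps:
(B + 125)*(-105) = (118 + 125)*(-105) = 243*(-105) = -25515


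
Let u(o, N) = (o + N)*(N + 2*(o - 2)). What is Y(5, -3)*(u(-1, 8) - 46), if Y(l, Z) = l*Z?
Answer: 480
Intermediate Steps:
u(o, N) = (N + o)*(-4 + N + 2*o) (u(o, N) = (N + o)*(N + 2*(-2 + o)) = (N + o)*(N + (-4 + 2*o)) = (N + o)*(-4 + N + 2*o))
Y(l, Z) = Z*l
Y(5, -3)*(u(-1, 8) - 46) = (-3*5)*((8² - 4*8 - 4*(-1) + 2*(-1)² + 3*8*(-1)) - 46) = -15*((64 - 32 + 4 + 2*1 - 24) - 46) = -15*((64 - 32 + 4 + 2 - 24) - 46) = -15*(14 - 46) = -15*(-32) = 480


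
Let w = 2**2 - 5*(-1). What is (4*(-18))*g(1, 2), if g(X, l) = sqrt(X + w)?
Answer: -72*sqrt(10) ≈ -227.68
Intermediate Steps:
w = 9 (w = 4 + 5 = 9)
g(X, l) = sqrt(9 + X) (g(X, l) = sqrt(X + 9) = sqrt(9 + X))
(4*(-18))*g(1, 2) = (4*(-18))*sqrt(9 + 1) = -72*sqrt(10)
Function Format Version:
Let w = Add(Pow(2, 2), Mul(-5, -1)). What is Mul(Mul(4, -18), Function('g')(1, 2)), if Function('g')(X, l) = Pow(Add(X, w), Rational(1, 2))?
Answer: Mul(-72, Pow(10, Rational(1, 2))) ≈ -227.68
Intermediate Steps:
w = 9 (w = Add(4, 5) = 9)
Function('g')(X, l) = Pow(Add(9, X), Rational(1, 2)) (Function('g')(X, l) = Pow(Add(X, 9), Rational(1, 2)) = Pow(Add(9, X), Rational(1, 2)))
Mul(Mul(4, -18), Function('g')(1, 2)) = Mul(Mul(4, -18), Pow(Add(9, 1), Rational(1, 2))) = Mul(-72, Pow(10, Rational(1, 2)))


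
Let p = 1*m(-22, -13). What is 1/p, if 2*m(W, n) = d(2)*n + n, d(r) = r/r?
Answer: -1/13 ≈ -0.076923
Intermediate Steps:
d(r) = 1
m(W, n) = n (m(W, n) = (1*n + n)/2 = (n + n)/2 = (2*n)/2 = n)
p = -13 (p = 1*(-13) = -13)
1/p = 1/(-13) = -1/13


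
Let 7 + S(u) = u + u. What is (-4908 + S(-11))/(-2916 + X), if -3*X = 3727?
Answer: 14811/12475 ≈ 1.1873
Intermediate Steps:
X = -3727/3 (X = -1/3*3727 = -3727/3 ≈ -1242.3)
S(u) = -7 + 2*u (S(u) = -7 + (u + u) = -7 + 2*u)
(-4908 + S(-11))/(-2916 + X) = (-4908 + (-7 + 2*(-11)))/(-2916 - 3727/3) = (-4908 + (-7 - 22))/(-12475/3) = (-4908 - 29)*(-3/12475) = -4937*(-3/12475) = 14811/12475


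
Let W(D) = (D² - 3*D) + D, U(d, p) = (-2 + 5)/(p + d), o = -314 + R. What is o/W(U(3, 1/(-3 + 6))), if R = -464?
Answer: 77800/99 ≈ 785.86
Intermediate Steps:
o = -778 (o = -314 - 464 = -778)
U(d, p) = 3/(d + p)
W(D) = D² - 2*D
o/W(U(3, 1/(-3 + 6))) = -778*(1 + 1/(3*(-3 + 6)))/(-2 + 3/(3 + 1/(-3 + 6))) = -778*10/(9*(-2 + 3/(3 + 1/3))) = -778*10/(9*(-2 + 3/(3 + ⅓))) = -778*10/(9*(-2 + 3/(10/3))) = -778*10/(9*(-2 + 3*(3/10))) = -778*10/(9*(-2 + 9/10)) = -778/((9/10)*(-11/10)) = -778/(-99/100) = -778*(-100/99) = 77800/99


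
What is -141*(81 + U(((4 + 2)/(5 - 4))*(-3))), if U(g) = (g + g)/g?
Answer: -11703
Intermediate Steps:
U(g) = 2 (U(g) = (2*g)/g = 2)
-141*(81 + U(((4 + 2)/(5 - 4))*(-3))) = -141*(81 + 2) = -141*83 = -11703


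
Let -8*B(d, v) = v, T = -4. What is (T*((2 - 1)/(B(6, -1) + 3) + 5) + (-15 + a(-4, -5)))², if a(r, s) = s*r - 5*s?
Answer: 47524/625 ≈ 76.038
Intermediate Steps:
B(d, v) = -v/8
a(r, s) = -5*s + r*s (a(r, s) = r*s - 5*s = -5*s + r*s)
(T*((2 - 1)/(B(6, -1) + 3) + 5) + (-15 + a(-4, -5)))² = (-4*((2 - 1)/(-⅛*(-1) + 3) + 5) + (-15 - 5*(-5 - 4)))² = (-4*(1/(⅛ + 3) + 5) + (-15 - 5*(-9)))² = (-4*(1/(25/8) + 5) + (-15 + 45))² = (-4*(1*(8/25) + 5) + 30)² = (-4*(8/25 + 5) + 30)² = (-4*133/25 + 30)² = (-532/25 + 30)² = (218/25)² = 47524/625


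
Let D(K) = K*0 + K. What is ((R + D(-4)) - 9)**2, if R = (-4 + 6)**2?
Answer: 81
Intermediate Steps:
D(K) = K (D(K) = 0 + K = K)
R = 4 (R = 2**2 = 4)
((R + D(-4)) - 9)**2 = ((4 - 4) - 9)**2 = (0 - 9)**2 = (-9)**2 = 81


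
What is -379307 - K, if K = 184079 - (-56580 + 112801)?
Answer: -507165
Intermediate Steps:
K = 127858 (K = 184079 - 1*56221 = 184079 - 56221 = 127858)
-379307 - K = -379307 - 1*127858 = -379307 - 127858 = -507165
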